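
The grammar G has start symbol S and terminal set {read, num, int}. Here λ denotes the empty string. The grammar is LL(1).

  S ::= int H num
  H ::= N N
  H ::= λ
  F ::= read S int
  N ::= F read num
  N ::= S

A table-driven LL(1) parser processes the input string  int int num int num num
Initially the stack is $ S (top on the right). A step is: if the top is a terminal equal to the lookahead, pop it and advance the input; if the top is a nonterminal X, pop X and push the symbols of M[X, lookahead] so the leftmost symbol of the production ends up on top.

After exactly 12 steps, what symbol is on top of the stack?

step 1: stack=$ S  input=int int num int num num $  — expand S ::= int H num
step 2: stack=$ num H int  input=int int num int num num $  — match int
step 3: stack=$ num H  input=int num int num num $  — expand H ::= N N
step 4: stack=$ num N N  input=int num int num num $  — expand N ::= S
step 5: stack=$ num N S  input=int num int num num $  — expand S ::= int H num
step 6: stack=$ num N num H int  input=int num int num num $  — match int
step 7: stack=$ num N num H  input=num int num num $  — expand H ::= λ
step 8: stack=$ num N num  input=num int num num $  — match num
step 9: stack=$ num N  input=int num num $  — expand N ::= S
step 10: stack=$ num S  input=int num num $  — expand S ::= int H num
step 11: stack=$ num num H int  input=int num num $  — match int
step 12: stack=$ num num H  input=num num $  — expand H ::= λ
Stack after step 12: $ num num (top = num).

num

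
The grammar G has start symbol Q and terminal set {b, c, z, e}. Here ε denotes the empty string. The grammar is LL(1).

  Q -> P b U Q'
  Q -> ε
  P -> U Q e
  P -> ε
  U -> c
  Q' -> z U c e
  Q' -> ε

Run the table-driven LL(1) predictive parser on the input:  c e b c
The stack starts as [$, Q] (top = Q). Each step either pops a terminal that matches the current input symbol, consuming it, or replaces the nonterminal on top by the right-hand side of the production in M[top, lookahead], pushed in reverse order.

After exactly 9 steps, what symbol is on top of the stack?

step 1: stack=$ Q  input=c e b c $  — expand Q -> P b U Q'
step 2: stack=$ Q' U b P  input=c e b c $  — expand P -> U Q e
step 3: stack=$ Q' U b e Q U  input=c e b c $  — expand U -> c
step 4: stack=$ Q' U b e Q c  input=c e b c $  — match c
step 5: stack=$ Q' U b e Q  input=e b c $  — expand Q -> ε
step 6: stack=$ Q' U b e  input=e b c $  — match e
step 7: stack=$ Q' U b  input=b c $  — match b
step 8: stack=$ Q' U  input=c $  — expand U -> c
step 9: stack=$ Q' c  input=c $  — match c
Stack after step 9: $ Q' (top = Q').

Q'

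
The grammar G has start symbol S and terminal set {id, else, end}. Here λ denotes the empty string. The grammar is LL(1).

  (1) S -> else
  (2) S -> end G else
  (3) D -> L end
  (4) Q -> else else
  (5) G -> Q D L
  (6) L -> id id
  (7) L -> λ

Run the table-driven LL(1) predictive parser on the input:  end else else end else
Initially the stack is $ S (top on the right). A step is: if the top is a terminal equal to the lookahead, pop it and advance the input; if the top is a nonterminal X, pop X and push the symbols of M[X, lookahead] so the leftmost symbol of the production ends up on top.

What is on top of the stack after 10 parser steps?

else

step 1: stack=$ S  input=end else else end else $  — expand S -> end G else
step 2: stack=$ else G end  input=end else else end else $  — match end
step 3: stack=$ else G  input=else else end else $  — expand G -> Q D L
step 4: stack=$ else L D Q  input=else else end else $  — expand Q -> else else
step 5: stack=$ else L D else else  input=else else end else $  — match else
step 6: stack=$ else L D else  input=else end else $  — match else
step 7: stack=$ else L D  input=end else $  — expand D -> L end
step 8: stack=$ else L end L  input=end else $  — expand L -> λ
step 9: stack=$ else L end  input=end else $  — match end
step 10: stack=$ else L  input=else $  — expand L -> λ
Stack after step 10: $ else (top = else).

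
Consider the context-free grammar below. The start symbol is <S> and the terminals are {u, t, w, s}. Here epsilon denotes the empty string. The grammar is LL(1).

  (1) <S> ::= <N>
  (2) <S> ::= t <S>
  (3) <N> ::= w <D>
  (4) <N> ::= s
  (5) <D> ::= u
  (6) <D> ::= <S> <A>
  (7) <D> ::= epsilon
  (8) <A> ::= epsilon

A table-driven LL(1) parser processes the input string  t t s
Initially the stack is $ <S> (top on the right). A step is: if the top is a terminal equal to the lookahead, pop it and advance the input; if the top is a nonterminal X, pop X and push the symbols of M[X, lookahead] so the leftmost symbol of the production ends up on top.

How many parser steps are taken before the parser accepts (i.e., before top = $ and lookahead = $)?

     Stack    Input    Action
  1  $ <S>    t t s $  expand <S> ::= t <S>
  2  $ <S> t  t t s $  match t
  3  $ <S>    t s $    expand <S> ::= t <S>
  4  $ <S> t  t s $    match t
  5  $ <S>    s $      expand <S> ::= <N>
  6  $ <N>    s $      expand <N> ::= s
  7  $ s      s $      match s
Accept reached after 7 steps.

7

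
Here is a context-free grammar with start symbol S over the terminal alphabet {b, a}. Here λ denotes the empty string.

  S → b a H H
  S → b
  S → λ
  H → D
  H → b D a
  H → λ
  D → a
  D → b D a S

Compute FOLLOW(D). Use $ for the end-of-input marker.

{$, a, b}

FIRST(S) = {λ, b}
FIRST(D) = {a, b}
FIRST(H) = {λ, a, b}  (via D)
FOLLOW(S) includes $ since S is the start symbol.
FOLLOW(S): in D→b D a S, the suffix after S is empty, so FOLLOW(S) ⊇ FOLLOW(D) = {$, a, b}. Thus FOLLOW(S) = {$, a, b}.
FOLLOW(H): in S→b a H H (occurrence 1), H is followed by H with FIRST {λ, a, b}; in S→b a H H (occurrence 1), the suffix after H is nullable, so FOLLOW(H) ⊇ FOLLOW(S) = {$, a, b}; in S→b a H H (occurrence 2), the suffix after H is empty, so FOLLOW(H) ⊇ FOLLOW(S) = {$, a, b}. Thus FOLLOW(H) = {$, a, b}.
FOLLOW(D): in H→D, the suffix after D is empty, so FOLLOW(D) ⊇ FOLLOW(H) = {$, a, b}; in H→b D a, D is followed by a with FIRST {a}; in D→b D a S, D is followed by a S with FIRST {a}. Thus FOLLOW(D) = {$, a, b}.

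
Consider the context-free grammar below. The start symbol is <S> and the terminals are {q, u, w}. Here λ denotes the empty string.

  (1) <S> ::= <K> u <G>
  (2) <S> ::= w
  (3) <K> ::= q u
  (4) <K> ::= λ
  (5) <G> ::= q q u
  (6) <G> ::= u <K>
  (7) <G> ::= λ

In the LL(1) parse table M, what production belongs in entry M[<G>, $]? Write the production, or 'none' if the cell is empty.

<G> ::= λ

FIRST(<K>): from <K>::=q u we get {q}; from <K>::=λ we get {λ}. So FIRST(<K>) = {λ, q}.
FIRST(<G>): from <G>::=q q u we get {q}; from <G>::=u <K> we get {u}; from <G>::=λ we get {λ}. So FIRST(<G>) = {λ, q, u}.
FIRST(<S>): from <S>::=<K> u <G> we get {q, u}; from <S>::=w we get {w}. So FIRST(<S>) = {q, u, w}.
FOLLOW(<S>) includes $ since <S> is the start symbol.
FOLLOW(<S>): <S> appears on no right-hand side. Thus FOLLOW(<S>) = {$}.
FOLLOW(<G>): in <S>::=<K> u <G>, the suffix after <G> is empty, so FOLLOW(<G>) ⊇ FOLLOW(<S>) = {$}. Thus FOLLOW(<G>) = {$}.
For <G> ::= q q u: FIRST(q q u) = {q}, so it goes in M[<G>, t] for t ∈ {q}.
For <G> ::= u <K>: FIRST(u <K>) = {u}, so it goes in M[<G>, t] for t ∈ {u}.
For <G> ::= λ: FIRST(λ) = {λ}, so it goes in M[<G>, t] for t ∈ {}; since λ ∈ FIRST, also for every t ∈ FOLLOW(<G>) = {$}.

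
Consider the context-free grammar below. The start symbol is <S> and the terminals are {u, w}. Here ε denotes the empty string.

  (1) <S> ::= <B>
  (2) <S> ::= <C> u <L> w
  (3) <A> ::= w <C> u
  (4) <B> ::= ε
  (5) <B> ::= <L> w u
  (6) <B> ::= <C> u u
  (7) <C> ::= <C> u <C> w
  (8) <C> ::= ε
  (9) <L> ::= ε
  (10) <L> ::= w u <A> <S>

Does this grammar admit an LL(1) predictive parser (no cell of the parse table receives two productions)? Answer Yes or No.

FIRST(<S>) = {ε, u, w}
FIRST(<A>) = {w}
FIRST(<B>) = {ε, u, w}
FIRST(<C>) = {ε, u}
FIRST(<L>) = {ε, w}
FOLLOW(<S>) = {$, w}
FOLLOW(<A>) = {u, w}
FOLLOW(<B>) = {$, w}
FOLLOW(<C>) = {u, w}
FOLLOW(<L>) = {w}
Cell M[<B>, w] receives both <B> ::= ε and <B> ::= <L> w u — the grammar is not LL(1).

No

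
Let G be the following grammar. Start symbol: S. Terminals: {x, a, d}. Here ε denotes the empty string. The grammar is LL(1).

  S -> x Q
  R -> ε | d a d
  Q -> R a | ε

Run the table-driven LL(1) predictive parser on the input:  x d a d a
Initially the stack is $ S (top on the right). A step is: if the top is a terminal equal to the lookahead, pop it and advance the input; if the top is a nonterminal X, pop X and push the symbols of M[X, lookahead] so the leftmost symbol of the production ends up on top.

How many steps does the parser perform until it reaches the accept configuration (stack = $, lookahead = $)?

step 1: stack=$ S  input=x d a d a $  — expand S -> x Q
step 2: stack=$ Q x  input=x d a d a $  — match x
step 3: stack=$ Q  input=d a d a $  — expand Q -> R a
step 4: stack=$ a R  input=d a d a $  — expand R -> d a d
step 5: stack=$ a d a d  input=d a d a $  — match d
step 6: stack=$ a d a  input=a d a $  — match a
step 7: stack=$ a d  input=d a $  — match d
step 8: stack=$ a  input=a $  — match a
Accept reached after 8 steps.

8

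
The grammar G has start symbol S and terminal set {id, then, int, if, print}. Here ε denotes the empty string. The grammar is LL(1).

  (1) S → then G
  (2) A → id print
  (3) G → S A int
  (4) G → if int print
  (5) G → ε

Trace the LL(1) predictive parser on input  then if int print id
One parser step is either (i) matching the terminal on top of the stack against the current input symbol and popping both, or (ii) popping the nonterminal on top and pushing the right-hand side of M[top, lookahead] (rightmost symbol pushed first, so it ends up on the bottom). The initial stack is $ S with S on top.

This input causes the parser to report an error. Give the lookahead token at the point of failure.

id

     Stack           Input                   Action
  1  $ S             then if int print id $  expand S → then G
  2  $ G then        then if int print id $  match then
  3  $ G             if int print id $       expand G → if int print
  4  $ print int if  if int print id $       match if
  5  $ print int     int print id $          match int
  6  $ print         print id $              match print
  7  $               id $                    error: stack empty but input remains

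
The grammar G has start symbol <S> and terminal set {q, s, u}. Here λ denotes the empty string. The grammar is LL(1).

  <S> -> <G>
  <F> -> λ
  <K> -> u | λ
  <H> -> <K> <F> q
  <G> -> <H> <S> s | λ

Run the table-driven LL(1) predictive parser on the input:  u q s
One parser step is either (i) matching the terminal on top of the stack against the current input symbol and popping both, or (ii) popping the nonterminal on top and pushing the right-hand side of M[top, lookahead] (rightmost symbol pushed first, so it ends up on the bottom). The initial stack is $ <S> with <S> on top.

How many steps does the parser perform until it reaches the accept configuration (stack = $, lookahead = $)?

10

step 1: stack=$ <S>  input=u q s $  — expand <S> -> <G>
step 2: stack=$ <G>  input=u q s $  — expand <G> -> <H> <S> s
step 3: stack=$ s <S> <H>  input=u q s $  — expand <H> -> <K> <F> q
step 4: stack=$ s <S> q <F> <K>  input=u q s $  — expand <K> -> u
step 5: stack=$ s <S> q <F> u  input=u q s $  — match u
step 6: stack=$ s <S> q <F>  input=q s $  — expand <F> -> λ
step 7: stack=$ s <S> q  input=q s $  — match q
step 8: stack=$ s <S>  input=s $  — expand <S> -> <G>
step 9: stack=$ s <G>  input=s $  — expand <G> -> λ
step 10: stack=$ s  input=s $  — match s
Accept reached after 10 steps.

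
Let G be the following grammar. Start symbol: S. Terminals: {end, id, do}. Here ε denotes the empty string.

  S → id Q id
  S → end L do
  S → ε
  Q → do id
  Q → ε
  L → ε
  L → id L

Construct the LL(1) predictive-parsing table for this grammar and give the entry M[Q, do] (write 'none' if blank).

FIRST(S): from S→id Q id we get {id}; from S→end L do we get {end}; from S→ε we get {ε}. So FIRST(S) = {ε, end, id}.
FIRST(Q): from Q→do id we get {do}; from Q→ε we get {ε}. So FIRST(Q) = {ε, do}.
FIRST(L): from L→ε we get {ε}; from L→id L we get {id}. So FIRST(L) = {ε, id}.
FOLLOW(S) includes $ since S is the start symbol.
FOLLOW(Q): in S→id Q id, Q is followed by id with FIRST {id}. Thus FOLLOW(Q) = {id}.
For Q → do id: FIRST(do id) = {do}, so it goes in M[Q, t] for t ∈ {do}.
For Q → ε: FIRST(ε) = {ε}, so it goes in M[Q, t] for t ∈ {}; since ε ∈ FIRST, also for every t ∈ FOLLOW(Q) = {id}.

Q → do id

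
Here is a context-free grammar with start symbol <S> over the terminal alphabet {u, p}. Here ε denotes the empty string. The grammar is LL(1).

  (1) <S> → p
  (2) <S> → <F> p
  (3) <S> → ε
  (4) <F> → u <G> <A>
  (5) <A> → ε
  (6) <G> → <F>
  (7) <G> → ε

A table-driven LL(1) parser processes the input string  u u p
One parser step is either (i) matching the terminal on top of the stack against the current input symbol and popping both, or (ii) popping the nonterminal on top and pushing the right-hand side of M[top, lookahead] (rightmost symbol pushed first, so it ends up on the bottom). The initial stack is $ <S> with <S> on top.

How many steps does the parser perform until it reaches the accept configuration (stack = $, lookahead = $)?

10

      Stack              Input    Action
   1  $ <S>              u u p $  expand <S> → <F> p
   2  $ p <F>            u u p $  expand <F> → u <G> <A>
   3  $ p <A> <G> u      u u p $  match u
   4  $ p <A> <G>        u p $    expand <G> → <F>
   5  $ p <A> <F>        u p $    expand <F> → u <G> <A>
   6  $ p <A> <A> <G> u  u p $    match u
   7  $ p <A> <A> <G>    p $      expand <G> → ε
   8  $ p <A> <A>        p $      expand <A> → ε
   9  $ p <A>            p $      expand <A> → ε
  10  $ p                p $      match p
Accept reached after 10 steps.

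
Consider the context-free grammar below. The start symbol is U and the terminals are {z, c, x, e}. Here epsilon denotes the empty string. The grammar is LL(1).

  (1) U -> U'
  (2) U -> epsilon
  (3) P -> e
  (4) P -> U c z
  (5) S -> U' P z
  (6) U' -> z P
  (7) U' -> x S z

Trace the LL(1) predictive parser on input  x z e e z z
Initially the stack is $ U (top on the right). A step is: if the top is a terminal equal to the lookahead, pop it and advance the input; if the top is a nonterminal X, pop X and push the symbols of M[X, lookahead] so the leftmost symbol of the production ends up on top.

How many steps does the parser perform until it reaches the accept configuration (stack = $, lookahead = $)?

12

      Stack        Input          Action
   1  $ U          x z e e z z $  expand U -> U'
   2  $ U'         x z e e z z $  expand U' -> x S z
   3  $ z S x      x z e e z z $  match x
   4  $ z S        z e e z z $    expand S -> U' P z
   5  $ z z P U'   z e e z z $    expand U' -> z P
   6  $ z z P P z  z e e z z $    match z
   7  $ z z P P    e e z z $      expand P -> e
   8  $ z z P e    e e z z $      match e
   9  $ z z P      e z z $        expand P -> e
  10  $ z z e      e z z $        match e
  11  $ z z        z z $          match z
  12  $ z          z $            match z
Accept reached after 12 steps.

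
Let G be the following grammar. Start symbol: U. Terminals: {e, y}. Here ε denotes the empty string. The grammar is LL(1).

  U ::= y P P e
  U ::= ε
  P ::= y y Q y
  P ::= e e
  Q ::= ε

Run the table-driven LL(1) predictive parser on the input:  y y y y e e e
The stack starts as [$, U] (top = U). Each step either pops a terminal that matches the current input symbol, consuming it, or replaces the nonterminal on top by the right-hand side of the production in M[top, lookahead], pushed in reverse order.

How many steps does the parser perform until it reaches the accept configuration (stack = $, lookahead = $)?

11

step 1: stack=$ U  input=y y y y e e e $  — expand U ::= y P P e
step 2: stack=$ e P P y  input=y y y y e e e $  — match y
step 3: stack=$ e P P  input=y y y e e e $  — expand P ::= y y Q y
step 4: stack=$ e P y Q y y  input=y y y e e e $  — match y
step 5: stack=$ e P y Q y  input=y y e e e $  — match y
step 6: stack=$ e P y Q  input=y e e e $  — expand Q ::= ε
step 7: stack=$ e P y  input=y e e e $  — match y
step 8: stack=$ e P  input=e e e $  — expand P ::= e e
step 9: stack=$ e e e  input=e e e $  — match e
step 10: stack=$ e e  input=e e $  — match e
step 11: stack=$ e  input=e $  — match e
Accept reached after 11 steps.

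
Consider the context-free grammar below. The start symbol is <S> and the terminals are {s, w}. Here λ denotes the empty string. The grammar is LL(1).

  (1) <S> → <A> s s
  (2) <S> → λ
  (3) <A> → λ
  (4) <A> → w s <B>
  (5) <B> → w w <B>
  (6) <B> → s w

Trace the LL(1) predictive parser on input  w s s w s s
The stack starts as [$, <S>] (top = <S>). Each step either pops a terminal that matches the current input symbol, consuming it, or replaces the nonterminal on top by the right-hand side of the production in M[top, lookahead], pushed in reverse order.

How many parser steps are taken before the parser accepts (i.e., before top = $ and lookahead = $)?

9

     Stack          Input          Action
  1  $ <S>          w s s w s s $  expand <S> → <A> s s
  2  $ s s <A>      w s s w s s $  expand <A> → w s <B>
  3  $ s s <B> s w  w s s w s s $  match w
  4  $ s s <B> s    s s w s s $    match s
  5  $ s s <B>      s w s s $      expand <B> → s w
  6  $ s s w s      s w s s $      match s
  7  $ s s w        w s s $        match w
  8  $ s s          s s $          match s
  9  $ s            s $            match s
Accept reached after 9 steps.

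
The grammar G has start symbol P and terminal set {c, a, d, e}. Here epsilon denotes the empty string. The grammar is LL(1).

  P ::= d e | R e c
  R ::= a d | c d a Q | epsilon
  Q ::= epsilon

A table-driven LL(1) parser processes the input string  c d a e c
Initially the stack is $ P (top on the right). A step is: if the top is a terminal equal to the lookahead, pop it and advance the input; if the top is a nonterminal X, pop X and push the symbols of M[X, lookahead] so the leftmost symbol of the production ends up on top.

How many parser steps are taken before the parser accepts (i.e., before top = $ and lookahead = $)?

8

step 1: stack=$ P  input=c d a e c $  — expand P ::= R e c
step 2: stack=$ c e R  input=c d a e c $  — expand R ::= c d a Q
step 3: stack=$ c e Q a d c  input=c d a e c $  — match c
step 4: stack=$ c e Q a d  input=d a e c $  — match d
step 5: stack=$ c e Q a  input=a e c $  — match a
step 6: stack=$ c e Q  input=e c $  — expand Q ::= epsilon
step 7: stack=$ c e  input=e c $  — match e
step 8: stack=$ c  input=c $  — match c
Accept reached after 8 steps.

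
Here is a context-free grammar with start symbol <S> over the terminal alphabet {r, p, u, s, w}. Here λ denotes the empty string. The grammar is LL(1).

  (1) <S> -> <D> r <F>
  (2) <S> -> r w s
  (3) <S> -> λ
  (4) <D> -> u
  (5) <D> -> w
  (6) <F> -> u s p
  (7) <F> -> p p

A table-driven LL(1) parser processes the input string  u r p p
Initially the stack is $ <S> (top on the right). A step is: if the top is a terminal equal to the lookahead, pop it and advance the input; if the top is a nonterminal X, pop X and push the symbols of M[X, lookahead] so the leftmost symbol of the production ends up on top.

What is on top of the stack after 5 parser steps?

p

     Stack        Input      Action
  1  $ <S>        u r p p $  expand <S> -> <D> r <F>
  2  $ <F> r <D>  u r p p $  expand <D> -> u
  3  $ <F> r u    u r p p $  match u
  4  $ <F> r      r p p $    match r
  5  $ <F>        p p $      expand <F> -> p p
Stack after step 5: $ p p (top = p).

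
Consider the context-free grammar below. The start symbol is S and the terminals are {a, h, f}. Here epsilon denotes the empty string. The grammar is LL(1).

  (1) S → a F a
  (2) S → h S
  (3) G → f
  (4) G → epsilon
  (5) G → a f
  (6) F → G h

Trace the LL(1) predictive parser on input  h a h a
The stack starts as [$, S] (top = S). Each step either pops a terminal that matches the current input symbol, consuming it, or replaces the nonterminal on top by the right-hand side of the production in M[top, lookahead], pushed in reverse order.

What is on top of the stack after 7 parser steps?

step 1: stack=$ S  input=h a h a $  — expand S → h S
step 2: stack=$ S h  input=h a h a $  — match h
step 3: stack=$ S  input=a h a $  — expand S → a F a
step 4: stack=$ a F a  input=a h a $  — match a
step 5: stack=$ a F  input=h a $  — expand F → G h
step 6: stack=$ a h G  input=h a $  — expand G → epsilon
step 7: stack=$ a h  input=h a $  — match h
Stack after step 7: $ a (top = a).

a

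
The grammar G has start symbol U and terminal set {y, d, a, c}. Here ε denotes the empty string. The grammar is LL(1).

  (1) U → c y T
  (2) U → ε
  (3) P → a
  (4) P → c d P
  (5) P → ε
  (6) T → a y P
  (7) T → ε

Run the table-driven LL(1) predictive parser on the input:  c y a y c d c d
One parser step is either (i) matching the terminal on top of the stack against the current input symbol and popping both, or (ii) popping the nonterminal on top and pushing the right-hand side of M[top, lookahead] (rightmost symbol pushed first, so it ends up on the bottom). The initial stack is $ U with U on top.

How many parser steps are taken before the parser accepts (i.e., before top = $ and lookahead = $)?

13

      Stack    Input              Action
   1  $ U      c y a y c d c d $  expand U → c y T
   2  $ T y c  c y a y c d c d $  match c
   3  $ T y    y a y c d c d $    match y
   4  $ T      a y c d c d $      expand T → a y P
   5  $ P y a  a y c d c d $      match a
   6  $ P y    y c d c d $        match y
   7  $ P      c d c d $          expand P → c d P
   8  $ P d c  c d c d $          match c
   9  $ P d    d c d $            match d
  10  $ P      c d $              expand P → c d P
  11  $ P d c  c d $              match c
  12  $ P d    d $                match d
  13  $ P      $                  expand P → ε
Accept reached after 13 steps.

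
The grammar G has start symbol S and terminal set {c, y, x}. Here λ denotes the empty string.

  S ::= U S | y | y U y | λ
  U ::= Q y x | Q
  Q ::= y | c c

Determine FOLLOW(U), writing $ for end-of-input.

FIRST(Q) = {c, y}
FIRST(U) = {c, y}  (via Q y x, Q)
FIRST(S) = {λ, c, y}  (via U S)
FOLLOW(S) includes $ since S is the start symbol.
FOLLOW(S): in S::=U S, the suffix after S is empty (adds nothing new). Thus FOLLOW(S) = {$}.
FOLLOW(U): in S::=U S, U is followed by S with FIRST {λ, c, y}; in S::=U S, the suffix after U is nullable, so FOLLOW(U) ⊇ FOLLOW(S) = {$}; in S::=y U y, U is followed by y with FIRST {y}. Thus FOLLOW(U) = {$, c, y}.
FOLLOW(Q): in U::=Q y x, Q is followed by y x with FIRST {y}; in U::=Q, the suffix after Q is empty, so FOLLOW(Q) ⊇ FOLLOW(U) = {$, c, y}. Thus FOLLOW(Q) = {$, c, y}.

{$, c, y}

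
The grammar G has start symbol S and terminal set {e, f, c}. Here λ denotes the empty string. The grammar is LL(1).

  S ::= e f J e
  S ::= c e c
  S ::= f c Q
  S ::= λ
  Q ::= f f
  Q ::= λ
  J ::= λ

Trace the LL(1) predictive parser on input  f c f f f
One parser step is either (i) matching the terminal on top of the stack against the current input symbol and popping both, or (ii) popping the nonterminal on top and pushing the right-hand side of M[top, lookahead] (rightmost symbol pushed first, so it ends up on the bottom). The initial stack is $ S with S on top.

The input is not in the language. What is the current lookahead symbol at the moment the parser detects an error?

step 1: stack=$ S  input=f c f f f $  — expand S ::= f c Q
step 2: stack=$ Q c f  input=f c f f f $  — match f
step 3: stack=$ Q c  input=c f f f $  — match c
step 4: stack=$ Q  input=f f f $  — expand Q ::= f f
step 5: stack=$ f f  input=f f f $  — match f
step 6: stack=$ f  input=f f $  — match f
step 7: stack=$  input=f $  — error: stack empty but input remains

f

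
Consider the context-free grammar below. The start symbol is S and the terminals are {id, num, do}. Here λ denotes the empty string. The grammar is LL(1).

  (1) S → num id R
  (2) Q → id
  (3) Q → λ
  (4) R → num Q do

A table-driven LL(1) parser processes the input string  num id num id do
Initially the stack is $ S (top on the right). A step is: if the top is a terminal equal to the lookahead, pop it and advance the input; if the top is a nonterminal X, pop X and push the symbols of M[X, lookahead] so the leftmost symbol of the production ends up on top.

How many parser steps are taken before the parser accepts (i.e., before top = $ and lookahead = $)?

8

     Stack       Input               Action
  1  $ S         num id num id do $  expand S → num id R
  2  $ R id num  num id num id do $  match num
  3  $ R id      id num id do $      match id
  4  $ R         num id do $         expand R → num Q do
  5  $ do Q num  num id do $         match num
  6  $ do Q      id do $             expand Q → id
  7  $ do id     id do $             match id
  8  $ do        do $                match do
Accept reached after 8 steps.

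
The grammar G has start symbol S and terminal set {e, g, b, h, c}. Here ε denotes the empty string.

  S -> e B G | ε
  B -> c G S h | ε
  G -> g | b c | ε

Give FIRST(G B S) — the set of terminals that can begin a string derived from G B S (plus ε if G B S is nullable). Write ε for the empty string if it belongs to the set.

FIRST(S) = {ε, e}
FIRST(B) = {ε, c}
FIRST(G) = {ε, b, g}
FIRST(G B S): take FIRST of each symbol in turn, carrying on past any symbol whose FIRST contains ε; result {ε, b, c, e, g}.

{ε, b, c, e, g}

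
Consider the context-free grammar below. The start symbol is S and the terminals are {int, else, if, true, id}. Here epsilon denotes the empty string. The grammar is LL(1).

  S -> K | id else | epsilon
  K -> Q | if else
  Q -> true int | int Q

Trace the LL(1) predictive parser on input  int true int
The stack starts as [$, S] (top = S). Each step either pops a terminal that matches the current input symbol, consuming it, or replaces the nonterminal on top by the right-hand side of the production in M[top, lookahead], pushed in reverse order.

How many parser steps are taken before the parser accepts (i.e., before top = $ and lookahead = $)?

     Stack       Input           Action
  1  $ S         int true int $  expand S -> K
  2  $ K         int true int $  expand K -> Q
  3  $ Q         int true int $  expand Q -> int Q
  4  $ Q int     int true int $  match int
  5  $ Q         true int $      expand Q -> true int
  6  $ int true  true int $      match true
  7  $ int       int $           match int
Accept reached after 7 steps.

7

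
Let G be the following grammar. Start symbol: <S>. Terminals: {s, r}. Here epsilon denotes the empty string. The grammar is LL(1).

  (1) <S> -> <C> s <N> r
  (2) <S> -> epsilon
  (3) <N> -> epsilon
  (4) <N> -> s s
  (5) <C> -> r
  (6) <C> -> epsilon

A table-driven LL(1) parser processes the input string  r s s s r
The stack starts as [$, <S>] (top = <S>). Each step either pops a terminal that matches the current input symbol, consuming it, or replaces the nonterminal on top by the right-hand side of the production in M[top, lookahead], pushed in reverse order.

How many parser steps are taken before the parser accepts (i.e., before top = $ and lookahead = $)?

8

step 1: stack=$ <S>  input=r s s s r $  — expand <S> -> <C> s <N> r
step 2: stack=$ r <N> s <C>  input=r s s s r $  — expand <C> -> r
step 3: stack=$ r <N> s r  input=r s s s r $  — match r
step 4: stack=$ r <N> s  input=s s s r $  — match s
step 5: stack=$ r <N>  input=s s r $  — expand <N> -> s s
step 6: stack=$ r s s  input=s s r $  — match s
step 7: stack=$ r s  input=s r $  — match s
step 8: stack=$ r  input=r $  — match r
Accept reached after 8 steps.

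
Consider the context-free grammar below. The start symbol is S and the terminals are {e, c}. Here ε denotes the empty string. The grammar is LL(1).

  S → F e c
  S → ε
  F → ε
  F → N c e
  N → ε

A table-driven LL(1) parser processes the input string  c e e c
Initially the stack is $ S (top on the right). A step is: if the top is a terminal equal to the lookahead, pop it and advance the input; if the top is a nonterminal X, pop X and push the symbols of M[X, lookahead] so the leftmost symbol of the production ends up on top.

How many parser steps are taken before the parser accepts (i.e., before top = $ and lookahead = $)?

     Stack        Input      Action
  1  $ S          c e e c $  expand S → F e c
  2  $ c e F      c e e c $  expand F → N c e
  3  $ c e e c N  c e e c $  expand N → ε
  4  $ c e e c    c e e c $  match c
  5  $ c e e      e e c $    match e
  6  $ c e        e c $      match e
  7  $ c          c $        match c
Accept reached after 7 steps.

7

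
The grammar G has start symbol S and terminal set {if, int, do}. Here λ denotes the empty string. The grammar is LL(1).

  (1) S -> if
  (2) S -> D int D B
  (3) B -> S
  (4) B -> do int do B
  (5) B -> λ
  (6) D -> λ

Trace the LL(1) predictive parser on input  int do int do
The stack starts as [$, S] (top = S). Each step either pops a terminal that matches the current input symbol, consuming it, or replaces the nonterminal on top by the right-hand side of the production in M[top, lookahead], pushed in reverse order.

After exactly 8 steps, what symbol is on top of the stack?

step 1: stack=$ S  input=int do int do $  — expand S -> D int D B
step 2: stack=$ B D int D  input=int do int do $  — expand D -> λ
step 3: stack=$ B D int  input=int do int do $  — match int
step 4: stack=$ B D  input=do int do $  — expand D -> λ
step 5: stack=$ B  input=do int do $  — expand B -> do int do B
step 6: stack=$ B do int do  input=do int do $  — match do
step 7: stack=$ B do int  input=int do $  — match int
step 8: stack=$ B do  input=do $  — match do
Stack after step 8: $ B (top = B).

B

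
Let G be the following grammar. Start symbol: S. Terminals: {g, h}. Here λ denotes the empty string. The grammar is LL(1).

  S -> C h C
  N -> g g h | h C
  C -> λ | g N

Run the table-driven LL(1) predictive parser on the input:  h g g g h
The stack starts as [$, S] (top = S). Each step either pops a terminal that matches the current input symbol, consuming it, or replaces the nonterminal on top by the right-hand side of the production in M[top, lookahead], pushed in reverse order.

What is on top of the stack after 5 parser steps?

     Stack    Input        Action
  1  $ S      h g g g h $  expand S -> C h C
  2  $ C h C  h g g g h $  expand C -> λ
  3  $ C h    h g g g h $  match h
  4  $ C      g g g h $    expand C -> g N
  5  $ N g    g g g h $    match g
Stack after step 5: $ N (top = N).

N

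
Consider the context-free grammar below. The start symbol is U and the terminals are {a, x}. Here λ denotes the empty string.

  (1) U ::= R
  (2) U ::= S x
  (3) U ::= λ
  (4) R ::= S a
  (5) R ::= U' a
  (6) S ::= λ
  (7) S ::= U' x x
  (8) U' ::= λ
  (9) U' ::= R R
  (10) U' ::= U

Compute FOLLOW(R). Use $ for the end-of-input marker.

FIRST(U) = {λ, a, x}  (via R, S x)
FIRST(R) = {a, x}  (via S a, U' a)
FIRST(U') = {λ, a, x}  (via R R, U)
FIRST(S) = {λ, a, x}  (via U' x x)
FOLLOW(U) includes $ since U is the start symbol.
FOLLOW(S): in U::=S x, S is followed by x with FIRST {x}; in R::=S a, S is followed by a with FIRST {a}. Thus FOLLOW(S) = {a, x}.
FOLLOW(U'): in R::=U' a, U' is followed by a with FIRST {a}; in S::=U' x x, U' is followed by x x with FIRST {x}. Thus FOLLOW(U') = {a, x}.
FOLLOW(U): in U'::=U, the suffix after U is empty, so FOLLOW(U) ⊇ FOLLOW(U') = {a, x}. Thus FOLLOW(U) = {$, a, x}.
FOLLOW(R): in U::=R, the suffix after R is empty, so FOLLOW(R) ⊇ FOLLOW(U) = {$, a, x}; in U'::=R R (occurrence 1), R is followed by R with FIRST {a, x}; in U'::=R R (occurrence 2), the suffix after R is empty, so FOLLOW(R) ⊇ FOLLOW(U') = {a, x}. Thus FOLLOW(R) = {$, a, x}.

{$, a, x}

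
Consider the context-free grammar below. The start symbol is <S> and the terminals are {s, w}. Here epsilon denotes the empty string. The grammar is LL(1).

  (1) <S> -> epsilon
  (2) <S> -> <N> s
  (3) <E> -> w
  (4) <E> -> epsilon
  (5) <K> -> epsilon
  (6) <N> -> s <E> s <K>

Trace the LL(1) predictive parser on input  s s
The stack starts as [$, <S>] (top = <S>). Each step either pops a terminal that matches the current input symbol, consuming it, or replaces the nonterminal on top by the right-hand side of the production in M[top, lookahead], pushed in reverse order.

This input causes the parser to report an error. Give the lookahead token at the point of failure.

step 1: stack=$ <S>  input=s s $  — expand <S> -> <N> s
step 2: stack=$ s <N>  input=s s $  — expand <N> -> s <E> s <K>
step 3: stack=$ s <K> s <E> s  input=s s $  — match s
step 4: stack=$ s <K> s <E>  input=s $  — expand <E> -> epsilon
step 5: stack=$ s <K> s  input=s $  — match s
step 6: stack=$ s <K>  input=$  — error: M[<K>, $] is empty

$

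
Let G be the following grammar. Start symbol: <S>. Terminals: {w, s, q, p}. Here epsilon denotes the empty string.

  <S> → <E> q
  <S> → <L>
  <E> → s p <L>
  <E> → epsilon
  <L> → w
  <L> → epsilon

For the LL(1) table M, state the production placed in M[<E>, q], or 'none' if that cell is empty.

<E> → epsilon

FIRST(<E>): from <E>→s p <L> we get {s}; from <E>→epsilon we get {epsilon}. So FIRST(<E>) = {epsilon, s}.
FIRST(<L>): from <L>→w we get {w}; from <L>→epsilon we get {epsilon}. So FIRST(<L>) = {epsilon, w}.
FIRST(<S>): from <S>→<E> q we get {q, s}; from <S>→<L> we get {epsilon, w}. So FIRST(<S>) = {epsilon, q, s, w}.
FOLLOW(<S>) includes $ since <S> is the start symbol.
FOLLOW(<E>): in <S>→<E> q, <E> is followed by q with FIRST {q}. Thus FOLLOW(<E>) = {q}.
For <E> → s p <L>: FIRST(s p <L>) = {s}, so it goes in M[<E>, t] for t ∈ {s}.
For <E> → epsilon: FIRST(epsilon) = {epsilon}, so it goes in M[<E>, t] for t ∈ {}; since epsilon ∈ FIRST, also for every t ∈ FOLLOW(<E>) = {q}.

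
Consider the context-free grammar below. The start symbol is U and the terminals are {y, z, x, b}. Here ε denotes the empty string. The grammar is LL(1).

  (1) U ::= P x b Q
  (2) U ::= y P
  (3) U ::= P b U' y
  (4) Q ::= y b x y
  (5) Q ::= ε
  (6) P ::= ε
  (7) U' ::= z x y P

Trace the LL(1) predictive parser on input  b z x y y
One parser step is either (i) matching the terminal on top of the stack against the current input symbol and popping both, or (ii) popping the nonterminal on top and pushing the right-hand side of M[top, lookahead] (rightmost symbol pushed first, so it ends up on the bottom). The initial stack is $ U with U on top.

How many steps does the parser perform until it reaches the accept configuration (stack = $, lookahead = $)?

9

     Stack        Input        Action
  1  $ U          b z x y y $  expand U ::= P b U' y
  2  $ y U' b P   b z x y y $  expand P ::= ε
  3  $ y U' b     b z x y y $  match b
  4  $ y U'       z x y y $    expand U' ::= z x y P
  5  $ y P y x z  z x y y $    match z
  6  $ y P y x    x y y $      match x
  7  $ y P y      y y $        match y
  8  $ y P        y $          expand P ::= ε
  9  $ y          y $          match y
Accept reached after 9 steps.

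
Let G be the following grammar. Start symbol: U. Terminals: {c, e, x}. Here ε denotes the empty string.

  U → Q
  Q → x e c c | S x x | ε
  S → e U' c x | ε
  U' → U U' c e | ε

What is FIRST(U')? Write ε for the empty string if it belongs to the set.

FIRST(S): from S→e U' c x we get {e}; from S→ε we get {ε}. So FIRST(S) = {ε, e}.
FIRST(Q): from Q→x e c c we get {x}; from Q→S x x we get {e, x}; from Q→ε we get {ε}. So FIRST(Q) = {ε, e, x}.
FIRST(U): from U→Q we get {ε, e, x}. So FIRST(U) = {ε, e, x}.
FIRST(U'): from U'→U U' c e we get {c, e, x}; from U'→ε we get {ε}. So FIRST(U') = {ε, c, e, x}.

{ε, c, e, x}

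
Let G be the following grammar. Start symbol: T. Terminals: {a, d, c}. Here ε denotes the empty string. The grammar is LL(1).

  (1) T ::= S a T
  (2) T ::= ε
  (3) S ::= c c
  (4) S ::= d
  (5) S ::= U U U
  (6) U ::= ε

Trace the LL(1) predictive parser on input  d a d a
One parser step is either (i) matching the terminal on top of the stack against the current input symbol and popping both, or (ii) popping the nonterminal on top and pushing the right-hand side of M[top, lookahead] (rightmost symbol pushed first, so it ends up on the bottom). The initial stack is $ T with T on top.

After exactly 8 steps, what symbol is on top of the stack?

T

step 1: stack=$ T  input=d a d a $  — expand T ::= S a T
step 2: stack=$ T a S  input=d a d a $  — expand S ::= d
step 3: stack=$ T a d  input=d a d a $  — match d
step 4: stack=$ T a  input=a d a $  — match a
step 5: stack=$ T  input=d a $  — expand T ::= S a T
step 6: stack=$ T a S  input=d a $  — expand S ::= d
step 7: stack=$ T a d  input=d a $  — match d
step 8: stack=$ T a  input=a $  — match a
Stack after step 8: $ T (top = T).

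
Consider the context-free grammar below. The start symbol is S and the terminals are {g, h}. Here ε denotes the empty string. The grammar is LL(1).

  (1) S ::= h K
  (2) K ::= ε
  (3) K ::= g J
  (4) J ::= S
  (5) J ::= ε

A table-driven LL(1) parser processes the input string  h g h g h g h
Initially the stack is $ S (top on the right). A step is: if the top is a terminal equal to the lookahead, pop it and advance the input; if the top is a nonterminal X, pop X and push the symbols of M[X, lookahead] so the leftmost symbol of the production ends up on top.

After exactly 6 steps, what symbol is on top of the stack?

step 1: stack=$ S  input=h g h g h g h $  — expand S ::= h K
step 2: stack=$ K h  input=h g h g h g h $  — match h
step 3: stack=$ K  input=g h g h g h $  — expand K ::= g J
step 4: stack=$ J g  input=g h g h g h $  — match g
step 5: stack=$ J  input=h g h g h $  — expand J ::= S
step 6: stack=$ S  input=h g h g h $  — expand S ::= h K
Stack after step 6: $ K h (top = h).

h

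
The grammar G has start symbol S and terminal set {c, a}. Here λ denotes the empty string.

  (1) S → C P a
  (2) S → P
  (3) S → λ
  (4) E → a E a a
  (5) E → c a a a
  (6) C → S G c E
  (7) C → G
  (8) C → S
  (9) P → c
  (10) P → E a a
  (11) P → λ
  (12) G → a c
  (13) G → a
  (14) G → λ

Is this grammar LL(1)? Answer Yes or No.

FIRST(S) = {λ, a, c}
FIRST(E) = {a, c}
FIRST(C) = {λ, a, c}
FIRST(P) = {λ, a, c}
FIRST(G) = {λ, a}
FOLLOW(S) = {$, a, c}
FOLLOW(E) = {a, c}
FOLLOW(C) = {a, c}
FOLLOW(P) = {$, a, c}
FOLLOW(G) = {a, c}
Cell M[C, a] receives both C → S G c E and C → G and C → S — the grammar is not LL(1).

No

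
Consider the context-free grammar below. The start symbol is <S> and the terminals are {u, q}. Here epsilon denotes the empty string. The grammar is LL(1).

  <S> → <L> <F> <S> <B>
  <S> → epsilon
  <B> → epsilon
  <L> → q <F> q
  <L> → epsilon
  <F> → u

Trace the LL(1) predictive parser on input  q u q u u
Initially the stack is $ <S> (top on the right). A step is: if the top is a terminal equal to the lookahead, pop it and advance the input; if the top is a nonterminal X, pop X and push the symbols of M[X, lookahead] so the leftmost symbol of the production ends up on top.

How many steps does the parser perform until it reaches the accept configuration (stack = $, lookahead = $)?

15

      Stack                  Input        Action
   1  $ <S>                  q u q u u $  expand <S> → <L> <F> <S> <B>
   2  $ <B> <S> <F> <L>      q u q u u $  expand <L> → q <F> q
   3  $ <B> <S> <F> q <F> q  q u q u u $  match q
   4  $ <B> <S> <F> q <F>    u q u u $    expand <F> → u
   5  $ <B> <S> <F> q u      u q u u $    match u
   6  $ <B> <S> <F> q        q u u $      match q
   7  $ <B> <S> <F>          u u $        expand <F> → u
   8  $ <B> <S> u            u u $        match u
   9  $ <B> <S>              u $          expand <S> → <L> <F> <S> <B>
  10  $ <B> <B> <S> <F> <L>  u $          expand <L> → epsilon
  11  $ <B> <B> <S> <F>      u $          expand <F> → u
  12  $ <B> <B> <S> u        u $          match u
  13  $ <B> <B> <S>          $            expand <S> → epsilon
  14  $ <B> <B>              $            expand <B> → epsilon
  15  $ <B>                  $            expand <B> → epsilon
Accept reached after 15 steps.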